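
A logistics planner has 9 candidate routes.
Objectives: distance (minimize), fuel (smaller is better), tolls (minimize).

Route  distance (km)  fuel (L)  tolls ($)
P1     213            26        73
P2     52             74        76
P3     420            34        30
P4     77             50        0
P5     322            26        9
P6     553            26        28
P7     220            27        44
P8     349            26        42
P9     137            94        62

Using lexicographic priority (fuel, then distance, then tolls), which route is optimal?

P1

First minimize fuel: best is 26, kept {P1, P5, P6, P8}.
Then minimize distance: best is 213, kept {P1}.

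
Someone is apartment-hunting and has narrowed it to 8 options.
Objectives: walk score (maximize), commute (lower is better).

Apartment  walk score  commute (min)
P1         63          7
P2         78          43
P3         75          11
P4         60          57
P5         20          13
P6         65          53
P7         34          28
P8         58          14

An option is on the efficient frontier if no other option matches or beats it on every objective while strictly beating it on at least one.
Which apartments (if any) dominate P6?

P2: walk score 78≥65, commute 43≤53 — dominates P6.
P3: walk score 75≥65, commute 11≤53 — dominates P6.
Others (P1, P4, P5, P7, P8) are each worse than P6 on at least one objective.

P2, P3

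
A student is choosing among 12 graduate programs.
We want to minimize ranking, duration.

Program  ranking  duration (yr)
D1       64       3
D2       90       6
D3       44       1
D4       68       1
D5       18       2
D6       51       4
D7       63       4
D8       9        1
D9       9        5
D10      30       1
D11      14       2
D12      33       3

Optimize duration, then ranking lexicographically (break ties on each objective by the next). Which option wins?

First minimize duration: best is 1, kept {D3, D4, D8, D10}.
Then minimize ranking: best is 9, kept {D8}.

D8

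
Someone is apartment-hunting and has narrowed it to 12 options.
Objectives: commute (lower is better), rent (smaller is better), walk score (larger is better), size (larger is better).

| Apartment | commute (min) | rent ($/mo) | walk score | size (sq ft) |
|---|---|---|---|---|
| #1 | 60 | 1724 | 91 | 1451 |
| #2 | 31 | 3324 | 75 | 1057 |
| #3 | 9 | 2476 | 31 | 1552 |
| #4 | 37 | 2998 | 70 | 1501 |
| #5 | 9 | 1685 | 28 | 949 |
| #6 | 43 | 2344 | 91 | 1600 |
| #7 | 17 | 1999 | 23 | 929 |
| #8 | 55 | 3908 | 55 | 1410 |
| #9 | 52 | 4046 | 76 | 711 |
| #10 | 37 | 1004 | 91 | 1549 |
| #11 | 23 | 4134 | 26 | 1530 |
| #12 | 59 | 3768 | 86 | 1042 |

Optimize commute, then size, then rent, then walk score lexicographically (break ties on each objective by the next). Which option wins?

#3

First minimize commute: best is 9, kept {#3, #5}.
Then maximize size: best is 1552, kept {#3}.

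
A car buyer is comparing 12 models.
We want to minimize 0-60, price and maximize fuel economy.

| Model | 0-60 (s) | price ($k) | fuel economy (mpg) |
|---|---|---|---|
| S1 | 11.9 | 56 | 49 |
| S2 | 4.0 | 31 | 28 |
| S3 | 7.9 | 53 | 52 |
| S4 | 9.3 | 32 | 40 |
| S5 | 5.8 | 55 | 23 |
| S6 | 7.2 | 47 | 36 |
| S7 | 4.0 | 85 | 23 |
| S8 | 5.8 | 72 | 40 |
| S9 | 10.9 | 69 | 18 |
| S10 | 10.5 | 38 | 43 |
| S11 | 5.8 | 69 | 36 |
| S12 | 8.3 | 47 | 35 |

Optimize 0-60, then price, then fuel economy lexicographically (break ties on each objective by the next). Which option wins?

S2

First minimize 0-60: best is 4.0, kept {S2, S7}.
Then minimize price: best is 31, kept {S2}.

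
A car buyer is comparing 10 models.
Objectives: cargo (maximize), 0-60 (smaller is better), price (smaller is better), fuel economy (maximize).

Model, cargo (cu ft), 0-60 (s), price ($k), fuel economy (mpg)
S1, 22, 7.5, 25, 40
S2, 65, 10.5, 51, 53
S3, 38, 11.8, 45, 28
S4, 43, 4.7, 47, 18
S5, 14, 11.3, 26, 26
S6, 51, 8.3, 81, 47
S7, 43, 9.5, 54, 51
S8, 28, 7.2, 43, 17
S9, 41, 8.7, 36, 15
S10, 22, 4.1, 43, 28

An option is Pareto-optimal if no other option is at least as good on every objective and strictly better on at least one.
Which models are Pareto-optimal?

S1: not dominated (best price).
S2: not dominated (best cargo).
S3: not dominated.
S4: not dominated.
S5: dominated by S1 (cargo 22≥14, 0-60 7.5≤11.3, price 25≤26, fuel economy 40≥26).
S6: not dominated.
S7: not dominated.
S8: not dominated.
S9: not dominated.
S10: not dominated (best 0-60).

S1, S2, S3, S4, S6, S7, S8, S9, S10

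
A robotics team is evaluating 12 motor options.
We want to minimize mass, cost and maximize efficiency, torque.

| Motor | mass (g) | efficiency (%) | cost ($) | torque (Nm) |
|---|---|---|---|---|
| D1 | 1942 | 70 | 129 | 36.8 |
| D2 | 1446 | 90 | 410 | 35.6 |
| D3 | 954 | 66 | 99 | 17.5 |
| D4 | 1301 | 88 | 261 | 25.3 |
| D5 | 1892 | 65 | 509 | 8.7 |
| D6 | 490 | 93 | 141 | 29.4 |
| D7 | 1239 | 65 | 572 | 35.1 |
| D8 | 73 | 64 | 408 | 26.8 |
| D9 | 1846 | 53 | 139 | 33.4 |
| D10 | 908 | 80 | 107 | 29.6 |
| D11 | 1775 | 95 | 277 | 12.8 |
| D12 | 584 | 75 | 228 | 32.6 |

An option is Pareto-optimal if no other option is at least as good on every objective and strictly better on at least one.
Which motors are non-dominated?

D1, D2, D3, D6, D7, D8, D9, D10, D11, D12

D1: not dominated (best torque).
D2: not dominated.
D3: not dominated (best cost).
D4: dominated by D6 (mass 490≤1301, efficiency 93≥88, cost 141≤261, torque 29.4≥25.3).
D5: dominated by D2 (mass 1446≤1892, efficiency 90≥65, cost 410≤509, torque 35.6≥8.7).
D6: not dominated.
D7: not dominated.
D8: not dominated (best mass).
D9: not dominated.
D10: not dominated.
D11: not dominated (best efficiency).
D12: not dominated.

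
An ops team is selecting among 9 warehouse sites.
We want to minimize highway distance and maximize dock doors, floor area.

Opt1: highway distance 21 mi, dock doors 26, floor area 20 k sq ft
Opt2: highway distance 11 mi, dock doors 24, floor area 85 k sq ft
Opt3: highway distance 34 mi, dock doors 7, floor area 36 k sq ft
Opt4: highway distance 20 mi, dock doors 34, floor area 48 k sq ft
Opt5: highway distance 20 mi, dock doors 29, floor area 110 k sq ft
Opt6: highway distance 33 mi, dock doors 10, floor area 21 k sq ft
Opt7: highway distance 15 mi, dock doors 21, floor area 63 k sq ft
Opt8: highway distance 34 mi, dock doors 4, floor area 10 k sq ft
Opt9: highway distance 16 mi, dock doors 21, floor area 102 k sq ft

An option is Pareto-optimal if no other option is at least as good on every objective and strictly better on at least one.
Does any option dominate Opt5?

No

Opt1: worse on highway distance (21 vs 20).
Opt2: worse on dock doors (24 vs 29).
Opt3: worse on highway distance (34 vs 20).
Opt4: worse on floor area (48 vs 110).
Opt6: worse on highway distance (33 vs 20).
Opt7: worse on dock doors (21 vs 29).
Opt8: worse on highway distance (34 vs 20).
Opt9: worse on dock doors (21 vs 29).
No option is at least as good as Opt5 on every objective and strictly better on one.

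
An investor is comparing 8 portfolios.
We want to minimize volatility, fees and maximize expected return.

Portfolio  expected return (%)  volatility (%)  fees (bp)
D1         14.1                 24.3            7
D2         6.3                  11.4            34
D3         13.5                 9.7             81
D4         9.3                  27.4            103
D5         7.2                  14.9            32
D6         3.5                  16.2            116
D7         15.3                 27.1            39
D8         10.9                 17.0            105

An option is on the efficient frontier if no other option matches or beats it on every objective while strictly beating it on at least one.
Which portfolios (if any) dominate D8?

D3

D3: expected return 13.5≥10.9, volatility 9.7≤17.0, fees 81≤105 — dominates D8.
Others (D1, D2, D4, D5, D6, D7) are each worse than D8 on at least one objective.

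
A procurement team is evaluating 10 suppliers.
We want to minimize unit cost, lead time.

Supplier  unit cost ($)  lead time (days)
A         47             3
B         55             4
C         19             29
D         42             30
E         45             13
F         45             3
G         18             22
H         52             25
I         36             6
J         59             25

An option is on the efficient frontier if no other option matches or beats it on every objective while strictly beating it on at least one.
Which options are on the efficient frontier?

A: dominated by F (unit cost 45≤47, lead time 3≤3).
B: dominated by A (unit cost 47≤55, lead time 3≤4).
C: dominated by G (unit cost 18≤19, lead time 22≤29).
D: dominated by C (unit cost 19≤42, lead time 29≤30).
E: dominated by F (unit cost 45≤45, lead time 3≤13).
F: not dominated.
G: not dominated (best unit cost).
H: dominated by A (unit cost 47≤52, lead time 3≤25).
I: not dominated.
J: dominated by A (unit cost 47≤59, lead time 3≤25).

F, G, I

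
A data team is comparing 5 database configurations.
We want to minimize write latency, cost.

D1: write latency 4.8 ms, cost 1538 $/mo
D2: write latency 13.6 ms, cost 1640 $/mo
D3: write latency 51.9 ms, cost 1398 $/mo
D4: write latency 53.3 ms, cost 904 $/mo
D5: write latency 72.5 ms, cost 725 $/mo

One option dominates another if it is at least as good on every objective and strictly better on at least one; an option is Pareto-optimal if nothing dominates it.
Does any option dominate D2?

D1 vs D2: write latency 4.8≤13.6, cost 1538≤1640 — D1 is at least as good on every objective and strictly better on at least one, so D1 dominates D2.

Yes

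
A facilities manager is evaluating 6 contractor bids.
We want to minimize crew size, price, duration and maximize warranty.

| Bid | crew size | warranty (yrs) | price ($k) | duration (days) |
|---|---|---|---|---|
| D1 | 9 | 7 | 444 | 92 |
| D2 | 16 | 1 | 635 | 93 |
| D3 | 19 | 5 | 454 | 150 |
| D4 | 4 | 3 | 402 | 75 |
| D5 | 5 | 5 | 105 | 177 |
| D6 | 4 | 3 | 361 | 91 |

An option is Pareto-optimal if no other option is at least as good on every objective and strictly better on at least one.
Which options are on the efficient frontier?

D1: not dominated (best warranty).
D2: dominated by D1 (crew size 9≤16, warranty 7≥1, price 444≤635, duration 92≤93).
D3: dominated by D1 (crew size 9≤19, warranty 7≥5, price 444≤454, duration 92≤150).
D4: not dominated (best duration).
D5: not dominated (best price).
D6: not dominated.

D1, D4, D5, D6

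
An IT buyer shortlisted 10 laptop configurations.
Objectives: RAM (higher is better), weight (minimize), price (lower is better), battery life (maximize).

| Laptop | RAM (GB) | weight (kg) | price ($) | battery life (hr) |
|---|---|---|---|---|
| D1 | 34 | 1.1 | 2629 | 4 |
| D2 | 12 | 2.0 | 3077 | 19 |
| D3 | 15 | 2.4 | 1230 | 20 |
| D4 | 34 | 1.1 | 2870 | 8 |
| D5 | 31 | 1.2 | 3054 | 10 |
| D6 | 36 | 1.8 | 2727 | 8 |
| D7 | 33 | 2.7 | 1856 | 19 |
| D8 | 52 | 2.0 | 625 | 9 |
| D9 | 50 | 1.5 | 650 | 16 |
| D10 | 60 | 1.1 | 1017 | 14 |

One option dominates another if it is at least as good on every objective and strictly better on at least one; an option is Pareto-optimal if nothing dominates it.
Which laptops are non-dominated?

D2, D3, D7, D8, D9, D10

D1: dominated by D10 (RAM 60≥34, weight 1.1≤1.1, price 1017≤2629, battery life 14≥4).
D2: not dominated.
D3: not dominated (best battery life).
D4: dominated by D10 (RAM 60≥34, weight 1.1≤1.1, price 1017≤2870, battery life 14≥8).
D5: dominated by D10 (RAM 60≥31, weight 1.1≤1.2, price 1017≤3054, battery life 14≥10).
D6: dominated by D9 (RAM 50≥36, weight 1.5≤1.8, price 650≤2727, battery life 16≥8).
D7: not dominated.
D8: not dominated (best price).
D9: not dominated.
D10: not dominated (best RAM).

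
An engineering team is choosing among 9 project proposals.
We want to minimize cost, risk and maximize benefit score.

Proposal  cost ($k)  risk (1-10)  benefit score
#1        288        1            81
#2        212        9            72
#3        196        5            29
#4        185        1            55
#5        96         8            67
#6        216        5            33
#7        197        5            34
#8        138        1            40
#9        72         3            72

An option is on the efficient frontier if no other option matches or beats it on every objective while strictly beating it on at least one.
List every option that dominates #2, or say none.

#9

#9: cost 72≤212, risk 3≤9, benefit score 72≥72 — dominates #2.
Others (#1, #3, #4, #5, #6, #7, #8) are each worse than #2 on at least one objective.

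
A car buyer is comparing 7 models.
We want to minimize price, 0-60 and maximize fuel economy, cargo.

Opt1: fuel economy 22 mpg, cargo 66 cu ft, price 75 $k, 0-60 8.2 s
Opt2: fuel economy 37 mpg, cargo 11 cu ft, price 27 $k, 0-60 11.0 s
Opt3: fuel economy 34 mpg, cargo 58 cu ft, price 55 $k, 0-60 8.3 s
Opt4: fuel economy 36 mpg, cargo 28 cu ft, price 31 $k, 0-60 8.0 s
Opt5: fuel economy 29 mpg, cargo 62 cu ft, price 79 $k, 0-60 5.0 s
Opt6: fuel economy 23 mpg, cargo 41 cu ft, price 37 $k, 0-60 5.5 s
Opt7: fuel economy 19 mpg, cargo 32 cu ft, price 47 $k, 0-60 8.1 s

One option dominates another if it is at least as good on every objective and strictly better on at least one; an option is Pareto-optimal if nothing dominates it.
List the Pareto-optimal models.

Opt1: not dominated (best cargo).
Opt2: not dominated (best fuel economy).
Opt3: not dominated.
Opt4: not dominated.
Opt5: not dominated (best 0-60).
Opt6: not dominated.
Opt7: dominated by Opt6 (fuel economy 23≥19, cargo 41≥32, price 37≤47, 0-60 5.5≤8.1).

Opt1, Opt2, Opt3, Opt4, Opt5, Opt6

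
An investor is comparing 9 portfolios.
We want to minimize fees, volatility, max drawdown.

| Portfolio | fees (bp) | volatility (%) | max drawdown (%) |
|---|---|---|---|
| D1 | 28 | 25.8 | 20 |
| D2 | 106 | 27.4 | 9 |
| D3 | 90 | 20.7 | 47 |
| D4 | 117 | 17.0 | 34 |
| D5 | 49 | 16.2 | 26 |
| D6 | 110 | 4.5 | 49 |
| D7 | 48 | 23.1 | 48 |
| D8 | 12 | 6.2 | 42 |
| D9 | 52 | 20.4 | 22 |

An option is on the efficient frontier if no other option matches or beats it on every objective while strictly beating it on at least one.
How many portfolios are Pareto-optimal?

6

D1: not dominated.
D2: not dominated (best max drawdown).
D3: dominated by D5 (fees 49≤90, volatility 16.2≤20.7, max drawdown 26≤47).
D4: dominated by D5 (fees 49≤117, volatility 16.2≤17.0, max drawdown 26≤34).
D5: not dominated.
D6: not dominated (best volatility).
D7: dominated by D8 (fees 12≤48, volatility 6.2≤23.1, max drawdown 42≤48).
D8: not dominated (best fees).
D9: not dominated.
Pareto-optimal: D1, D2, D5, D6, D8, D9 → 6.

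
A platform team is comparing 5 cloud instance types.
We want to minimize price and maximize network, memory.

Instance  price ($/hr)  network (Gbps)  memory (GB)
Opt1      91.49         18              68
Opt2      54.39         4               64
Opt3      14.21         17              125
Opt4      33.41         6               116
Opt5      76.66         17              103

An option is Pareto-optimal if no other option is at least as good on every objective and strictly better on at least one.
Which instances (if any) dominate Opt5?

Opt3

Opt3: price 14.21≤76.66, network 17≥17, memory 125≥103 — dominates Opt5.
Others (Opt1, Opt2, Opt4) are each worse than Opt5 on at least one objective.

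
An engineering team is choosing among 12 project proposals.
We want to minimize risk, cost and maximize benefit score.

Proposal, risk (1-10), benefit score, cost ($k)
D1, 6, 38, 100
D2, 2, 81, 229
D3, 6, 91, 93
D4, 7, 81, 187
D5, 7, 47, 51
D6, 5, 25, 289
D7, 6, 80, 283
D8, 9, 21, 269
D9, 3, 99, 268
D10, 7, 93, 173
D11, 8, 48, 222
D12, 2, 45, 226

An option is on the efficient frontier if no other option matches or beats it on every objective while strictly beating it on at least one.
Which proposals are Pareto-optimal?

D2, D3, D5, D9, D10, D12

D1: dominated by D3 (risk 6≤6, benefit score 91≥38, cost 93≤100).
D2: not dominated.
D3: not dominated.
D4: dominated by D3 (risk 6≤7, benefit score 91≥81, cost 93≤187).
D5: not dominated (best cost).
D6: dominated by D2 (risk 2≤5, benefit score 81≥25, cost 229≤289).
D7: dominated by D2 (risk 2≤6, benefit score 81≥80, cost 229≤283).
D8: dominated by D1 (risk 6≤9, benefit score 38≥21, cost 100≤269).
D9: not dominated (best benefit score).
D10: not dominated.
D11: dominated by D3 (risk 6≤8, benefit score 91≥48, cost 93≤222).
D12: not dominated.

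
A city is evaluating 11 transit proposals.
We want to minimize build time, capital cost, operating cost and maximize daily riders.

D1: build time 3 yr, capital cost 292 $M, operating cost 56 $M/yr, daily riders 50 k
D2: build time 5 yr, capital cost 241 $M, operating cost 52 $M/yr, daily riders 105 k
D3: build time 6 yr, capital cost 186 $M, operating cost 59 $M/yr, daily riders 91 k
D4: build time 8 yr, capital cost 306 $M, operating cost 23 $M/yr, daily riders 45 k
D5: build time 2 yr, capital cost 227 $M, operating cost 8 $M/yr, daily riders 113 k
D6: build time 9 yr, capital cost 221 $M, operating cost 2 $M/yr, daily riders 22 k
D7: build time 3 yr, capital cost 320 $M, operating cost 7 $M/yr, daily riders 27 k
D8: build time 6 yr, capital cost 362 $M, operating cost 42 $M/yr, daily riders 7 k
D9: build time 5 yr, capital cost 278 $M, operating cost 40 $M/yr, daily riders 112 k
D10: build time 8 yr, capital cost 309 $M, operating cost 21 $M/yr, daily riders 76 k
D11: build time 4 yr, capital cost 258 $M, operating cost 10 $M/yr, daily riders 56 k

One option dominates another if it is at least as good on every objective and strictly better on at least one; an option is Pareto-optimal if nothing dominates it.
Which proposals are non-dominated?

D3, D5, D6, D7

D1: dominated by D5 (build time 2≤3, capital cost 227≤292, operating cost 8≤56, daily riders 113≥50).
D2: dominated by D5 (build time 2≤5, capital cost 227≤241, operating cost 8≤52, daily riders 113≥105).
D3: not dominated (best capital cost).
D4: dominated by D5 (build time 2≤8, capital cost 227≤306, operating cost 8≤23, daily riders 113≥45).
D5: not dominated (best build time).
D6: not dominated (best operating cost).
D7: not dominated.
D8: dominated by D5 (build time 2≤6, capital cost 227≤362, operating cost 8≤42, daily riders 113≥7).
D9: dominated by D5 (build time 2≤5, capital cost 227≤278, operating cost 8≤40, daily riders 113≥112).
D10: dominated by D5 (build time 2≤8, capital cost 227≤309, operating cost 8≤21, daily riders 113≥76).
D11: dominated by D5 (build time 2≤4, capital cost 227≤258, operating cost 8≤10, daily riders 113≥56).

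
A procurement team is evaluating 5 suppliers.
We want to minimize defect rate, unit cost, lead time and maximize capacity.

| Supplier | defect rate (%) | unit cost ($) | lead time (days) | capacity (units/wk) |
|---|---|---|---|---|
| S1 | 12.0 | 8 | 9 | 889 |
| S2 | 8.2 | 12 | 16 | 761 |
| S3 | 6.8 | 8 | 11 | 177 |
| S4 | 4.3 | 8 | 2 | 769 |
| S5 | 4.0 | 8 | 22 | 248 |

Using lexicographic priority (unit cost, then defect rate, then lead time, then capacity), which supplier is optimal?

First minimize unit cost: best is 8, kept {S1, S3, S4, S5}.
Then minimize defect rate: best is 4.0, kept {S5}.

S5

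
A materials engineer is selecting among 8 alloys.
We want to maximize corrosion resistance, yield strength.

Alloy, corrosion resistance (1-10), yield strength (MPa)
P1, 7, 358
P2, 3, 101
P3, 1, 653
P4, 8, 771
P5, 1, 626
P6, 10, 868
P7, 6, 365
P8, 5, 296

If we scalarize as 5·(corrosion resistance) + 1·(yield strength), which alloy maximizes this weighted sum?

P1: 5·7 + 1·358 = 393
P2: 5·3 + 1·101 = 116
P3: 5·1 + 1·653 = 658
P4: 5·8 + 1·771 = 811
P5: 5·1 + 1·626 = 631
P6: 5·10 + 1·868 = 918
P7: 5·6 + 1·365 = 395
P8: 5·5 + 1·296 = 321
Highest: P6 at 918.

P6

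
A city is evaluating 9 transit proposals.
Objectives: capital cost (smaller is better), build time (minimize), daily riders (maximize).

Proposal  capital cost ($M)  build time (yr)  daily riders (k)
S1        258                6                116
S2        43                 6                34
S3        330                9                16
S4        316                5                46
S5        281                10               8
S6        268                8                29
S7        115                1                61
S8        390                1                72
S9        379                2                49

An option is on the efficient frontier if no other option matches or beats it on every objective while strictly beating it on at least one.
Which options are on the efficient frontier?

S1, S2, S7, S8

S1: not dominated (best daily riders).
S2: not dominated (best capital cost).
S3: dominated by S1 (capital cost 258≤330, build time 6≤9, daily riders 116≥16).
S4: dominated by S7 (capital cost 115≤316, build time 1≤5, daily riders 61≥46).
S5: dominated by S1 (capital cost 258≤281, build time 6≤10, daily riders 116≥8).
S6: dominated by S1 (capital cost 258≤268, build time 6≤8, daily riders 116≥29).
S7: not dominated.
S8: not dominated.
S9: dominated by S7 (capital cost 115≤379, build time 1≤2, daily riders 61≥49).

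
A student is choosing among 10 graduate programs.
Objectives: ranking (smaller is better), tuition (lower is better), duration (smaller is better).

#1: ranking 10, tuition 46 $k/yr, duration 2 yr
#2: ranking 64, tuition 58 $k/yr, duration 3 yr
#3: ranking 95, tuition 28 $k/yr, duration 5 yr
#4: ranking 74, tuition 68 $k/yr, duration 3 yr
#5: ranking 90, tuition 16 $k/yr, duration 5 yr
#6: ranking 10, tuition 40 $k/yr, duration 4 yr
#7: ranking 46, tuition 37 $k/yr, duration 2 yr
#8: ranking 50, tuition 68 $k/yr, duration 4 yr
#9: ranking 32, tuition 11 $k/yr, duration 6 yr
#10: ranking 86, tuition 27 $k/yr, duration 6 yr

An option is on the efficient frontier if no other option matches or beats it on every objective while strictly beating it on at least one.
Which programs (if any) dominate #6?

#1: worse on tuition (46 vs 40).
#2: worse on ranking (64 vs 10).
#3: worse on ranking (95 vs 10).
#4: worse on ranking (74 vs 10).
#5: worse on ranking (90 vs 10).
#7: worse on ranking (46 vs 10).
#8: worse on ranking (50 vs 10).
#9: worse on ranking (32 vs 10).
#10: worse on ranking (86 vs 10).
No option dominates #6.

none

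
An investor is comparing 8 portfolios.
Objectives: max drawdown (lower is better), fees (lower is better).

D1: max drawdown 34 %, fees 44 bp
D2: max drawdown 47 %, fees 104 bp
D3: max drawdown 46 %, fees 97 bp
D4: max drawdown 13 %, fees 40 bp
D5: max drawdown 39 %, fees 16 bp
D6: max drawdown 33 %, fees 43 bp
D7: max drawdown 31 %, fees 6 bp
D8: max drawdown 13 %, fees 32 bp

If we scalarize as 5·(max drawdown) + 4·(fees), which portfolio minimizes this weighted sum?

D1: 5·34 + 4·44 = 346
D2: 5·47 + 4·104 = 651
D3: 5·46 + 4·97 = 618
D4: 5·13 + 4·40 = 225
D5: 5·39 + 4·16 = 259
D6: 5·33 + 4·43 = 337
D7: 5·31 + 4·6 = 179
D8: 5·13 + 4·32 = 193
Lowest: D7 at 179.

D7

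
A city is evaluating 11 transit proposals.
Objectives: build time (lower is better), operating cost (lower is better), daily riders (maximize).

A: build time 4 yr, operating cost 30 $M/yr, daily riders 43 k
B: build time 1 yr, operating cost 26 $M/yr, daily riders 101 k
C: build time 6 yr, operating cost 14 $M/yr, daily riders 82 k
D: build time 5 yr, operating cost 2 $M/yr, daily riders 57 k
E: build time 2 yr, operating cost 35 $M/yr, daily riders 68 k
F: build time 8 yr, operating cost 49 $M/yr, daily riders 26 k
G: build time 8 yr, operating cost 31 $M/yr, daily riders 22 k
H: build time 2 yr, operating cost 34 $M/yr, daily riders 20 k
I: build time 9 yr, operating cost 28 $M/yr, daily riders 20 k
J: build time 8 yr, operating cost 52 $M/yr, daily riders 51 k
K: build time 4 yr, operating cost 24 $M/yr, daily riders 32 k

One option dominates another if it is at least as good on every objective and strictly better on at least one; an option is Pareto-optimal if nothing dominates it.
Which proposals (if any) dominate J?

B: build time 1≤8, operating cost 26≤52, daily riders 101≥51 — dominates J.
C: build time 6≤8, operating cost 14≤52, daily riders 82≥51 — dominates J.
D: build time 5≤8, operating cost 2≤52, daily riders 57≥51 — dominates J.
E: build time 2≤8, operating cost 35≤52, daily riders 68≥51 — dominates J.
Others (A, F, G, H, I, K) are each worse than J on at least one objective.

B, C, D, E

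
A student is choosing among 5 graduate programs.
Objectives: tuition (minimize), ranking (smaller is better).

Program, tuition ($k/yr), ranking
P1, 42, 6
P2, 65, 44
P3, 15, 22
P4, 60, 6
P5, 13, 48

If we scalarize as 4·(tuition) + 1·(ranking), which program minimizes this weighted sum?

P1: 4·42 + 1·6 = 174
P2: 4·65 + 1·44 = 304
P3: 4·15 + 1·22 = 82
P4: 4·60 + 1·6 = 246
P5: 4·13 + 1·48 = 100
Lowest: P3 at 82.

P3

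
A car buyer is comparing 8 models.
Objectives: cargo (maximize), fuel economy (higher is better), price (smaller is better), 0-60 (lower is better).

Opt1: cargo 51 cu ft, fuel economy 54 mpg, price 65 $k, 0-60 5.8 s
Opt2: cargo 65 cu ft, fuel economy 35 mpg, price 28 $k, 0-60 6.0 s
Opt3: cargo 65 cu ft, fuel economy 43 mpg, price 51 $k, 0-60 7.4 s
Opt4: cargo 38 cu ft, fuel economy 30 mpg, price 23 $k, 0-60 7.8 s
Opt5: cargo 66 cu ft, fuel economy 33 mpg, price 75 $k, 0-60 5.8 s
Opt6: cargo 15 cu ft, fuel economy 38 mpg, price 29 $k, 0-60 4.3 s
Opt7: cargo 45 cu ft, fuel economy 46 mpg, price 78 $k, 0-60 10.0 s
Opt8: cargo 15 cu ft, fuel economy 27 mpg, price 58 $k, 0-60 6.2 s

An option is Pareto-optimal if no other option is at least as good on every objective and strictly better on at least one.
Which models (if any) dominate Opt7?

Opt1: cargo 51≥45, fuel economy 54≥46, price 65≤78, 0-60 5.8≤10.0 — dominates Opt7.
Others (Opt2, Opt3, Opt4, Opt5, Opt6, Opt8) are each worse than Opt7 on at least one objective.

Opt1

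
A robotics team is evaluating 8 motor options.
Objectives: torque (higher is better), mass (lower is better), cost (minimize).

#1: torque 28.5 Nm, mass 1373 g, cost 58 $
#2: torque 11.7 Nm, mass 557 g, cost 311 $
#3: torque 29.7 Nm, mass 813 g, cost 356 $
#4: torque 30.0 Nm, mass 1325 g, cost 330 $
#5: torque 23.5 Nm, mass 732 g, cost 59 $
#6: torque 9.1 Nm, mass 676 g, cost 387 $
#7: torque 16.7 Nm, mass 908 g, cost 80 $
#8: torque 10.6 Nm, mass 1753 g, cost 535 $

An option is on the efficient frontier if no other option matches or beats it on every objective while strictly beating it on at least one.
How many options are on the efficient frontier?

5

#1: not dominated (best cost).
#2: not dominated (best mass).
#3: not dominated.
#4: not dominated (best torque).
#5: not dominated.
#6: dominated by #2 (torque 11.7≥9.1, mass 557≤676, cost 311≤387).
#7: dominated by #5 (torque 23.5≥16.7, mass 732≤908, cost 59≤80).
#8: dominated by #1 (torque 28.5≥10.6, mass 1373≤1753, cost 58≤535).
Pareto-optimal: #1, #2, #3, #4, #5 → 5.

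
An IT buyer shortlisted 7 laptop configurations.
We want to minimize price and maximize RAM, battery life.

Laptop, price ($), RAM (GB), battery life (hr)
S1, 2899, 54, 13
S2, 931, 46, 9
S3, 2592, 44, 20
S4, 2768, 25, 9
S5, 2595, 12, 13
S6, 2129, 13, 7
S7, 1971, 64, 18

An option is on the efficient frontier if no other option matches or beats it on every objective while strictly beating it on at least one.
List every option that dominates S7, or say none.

S1: worse on price (2899 vs 1971).
S2: worse on RAM (46 vs 64).
S3: worse on price (2592 vs 1971).
S4: worse on price (2768 vs 1971).
S5: worse on price (2595 vs 1971).
S6: worse on price (2129 vs 1971).
No option dominates S7.

none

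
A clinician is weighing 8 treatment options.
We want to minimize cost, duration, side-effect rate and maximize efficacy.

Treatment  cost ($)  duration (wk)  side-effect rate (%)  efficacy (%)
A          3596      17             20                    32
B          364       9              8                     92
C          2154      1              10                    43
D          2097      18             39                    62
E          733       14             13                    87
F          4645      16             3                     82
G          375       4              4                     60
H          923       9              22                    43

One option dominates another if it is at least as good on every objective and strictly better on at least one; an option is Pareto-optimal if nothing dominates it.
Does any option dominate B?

A: worse on cost (3596 vs 364).
C: worse on cost (2154 vs 364).
D: worse on cost (2097 vs 364).
E: worse on cost (733 vs 364).
F: worse on cost (4645 vs 364).
G: worse on cost (375 vs 364).
H: worse on cost (923 vs 364).
No option is at least as good as B on every objective and strictly better on one.

No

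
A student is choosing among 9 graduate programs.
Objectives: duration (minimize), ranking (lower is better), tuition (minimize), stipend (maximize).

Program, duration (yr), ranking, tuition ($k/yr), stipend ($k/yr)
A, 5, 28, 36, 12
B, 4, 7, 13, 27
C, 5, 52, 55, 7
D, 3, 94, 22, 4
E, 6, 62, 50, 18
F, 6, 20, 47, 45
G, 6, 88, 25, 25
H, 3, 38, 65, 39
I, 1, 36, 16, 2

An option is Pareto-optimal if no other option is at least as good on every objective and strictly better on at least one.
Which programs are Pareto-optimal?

A: dominated by B (duration 4≤5, ranking 7≤28, tuition 13≤36, stipend 27≥12).
B: not dominated (best ranking).
C: dominated by A (duration 5≤5, ranking 28≤52, tuition 36≤55, stipend 12≥7).
D: not dominated.
E: dominated by B (duration 4≤6, ranking 7≤62, tuition 13≤50, stipend 27≥18).
F: not dominated (best stipend).
G: dominated by B (duration 4≤6, ranking 7≤88, tuition 13≤25, stipend 27≥25).
H: not dominated.
I: not dominated (best duration).

B, D, F, H, I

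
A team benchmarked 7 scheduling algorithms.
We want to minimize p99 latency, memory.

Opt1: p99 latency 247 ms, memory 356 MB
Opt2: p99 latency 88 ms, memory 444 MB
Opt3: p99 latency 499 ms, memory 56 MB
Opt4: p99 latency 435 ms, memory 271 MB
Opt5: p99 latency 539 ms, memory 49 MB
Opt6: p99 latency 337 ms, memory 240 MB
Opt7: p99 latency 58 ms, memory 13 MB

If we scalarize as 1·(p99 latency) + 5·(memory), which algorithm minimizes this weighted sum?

Opt1: 1·247 + 5·356 = 2027
Opt2: 1·88 + 5·444 = 2308
Opt3: 1·499 + 5·56 = 779
Opt4: 1·435 + 5·271 = 1790
Opt5: 1·539 + 5·49 = 784
Opt6: 1·337 + 5·240 = 1537
Opt7: 1·58 + 5·13 = 123
Lowest: Opt7 at 123.

Opt7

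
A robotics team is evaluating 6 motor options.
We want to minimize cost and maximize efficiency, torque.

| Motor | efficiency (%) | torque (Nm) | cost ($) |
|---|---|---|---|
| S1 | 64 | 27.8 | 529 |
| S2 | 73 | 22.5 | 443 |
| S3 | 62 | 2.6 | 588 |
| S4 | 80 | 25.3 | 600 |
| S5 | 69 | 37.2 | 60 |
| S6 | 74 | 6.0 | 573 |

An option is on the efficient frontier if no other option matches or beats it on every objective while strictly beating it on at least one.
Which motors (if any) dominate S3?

S1: efficiency 64≥62, torque 27.8≥2.6, cost 529≤588 — dominates S3.
S2: efficiency 73≥62, torque 22.5≥2.6, cost 443≤588 — dominates S3.
S5: efficiency 69≥62, torque 37.2≥2.6, cost 60≤588 — dominates S3.
S6: efficiency 74≥62, torque 6.0≥2.6, cost 573≤588 — dominates S3.
Others (S4) are each worse than S3 on at least one objective.

S1, S2, S5, S6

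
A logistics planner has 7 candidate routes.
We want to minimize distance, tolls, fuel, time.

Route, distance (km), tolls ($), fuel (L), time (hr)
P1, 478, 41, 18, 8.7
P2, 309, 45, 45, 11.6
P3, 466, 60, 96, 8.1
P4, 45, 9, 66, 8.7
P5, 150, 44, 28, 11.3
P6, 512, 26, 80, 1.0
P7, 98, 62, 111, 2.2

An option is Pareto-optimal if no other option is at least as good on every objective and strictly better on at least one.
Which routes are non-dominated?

P1: not dominated (best fuel).
P2: dominated by P5 (distance 150≤309, tolls 44≤45, fuel 28≤45, time 11.3≤11.6).
P3: not dominated.
P4: not dominated (best distance).
P5: not dominated.
P6: not dominated (best time).
P7: not dominated.

P1, P3, P4, P5, P6, P7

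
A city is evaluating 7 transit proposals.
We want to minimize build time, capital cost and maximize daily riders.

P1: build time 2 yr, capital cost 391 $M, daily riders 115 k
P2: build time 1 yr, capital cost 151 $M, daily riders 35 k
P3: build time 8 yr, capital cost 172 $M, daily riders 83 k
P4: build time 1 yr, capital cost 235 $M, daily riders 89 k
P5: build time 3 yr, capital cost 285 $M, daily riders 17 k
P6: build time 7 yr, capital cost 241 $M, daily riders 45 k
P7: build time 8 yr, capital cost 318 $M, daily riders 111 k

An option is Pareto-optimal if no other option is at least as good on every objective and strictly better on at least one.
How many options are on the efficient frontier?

P1: not dominated (best daily riders).
P2: not dominated (best capital cost).
P3: not dominated.
P4: not dominated.
P5: dominated by P2 (build time 1≤3, capital cost 151≤285, daily riders 35≥17).
P6: dominated by P4 (build time 1≤7, capital cost 235≤241, daily riders 89≥45).
P7: not dominated.
Pareto-optimal: P1, P2, P3, P4, P7 → 5.

5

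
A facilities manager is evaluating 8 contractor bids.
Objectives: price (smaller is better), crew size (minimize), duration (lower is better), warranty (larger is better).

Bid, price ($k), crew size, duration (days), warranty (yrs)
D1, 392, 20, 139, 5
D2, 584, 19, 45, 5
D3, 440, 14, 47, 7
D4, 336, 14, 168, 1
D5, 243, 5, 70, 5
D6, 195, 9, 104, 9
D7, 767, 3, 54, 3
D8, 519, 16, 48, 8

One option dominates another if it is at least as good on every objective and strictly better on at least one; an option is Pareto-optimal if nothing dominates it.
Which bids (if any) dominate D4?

D5: price 243≤336, crew size 5≤14, duration 70≤168, warranty 5≥1 — dominates D4.
D6: price 195≤336, crew size 9≤14, duration 104≤168, warranty 9≥1 — dominates D4.
Others (D1, D2, D3, D7, D8) are each worse than D4 on at least one objective.

D5, D6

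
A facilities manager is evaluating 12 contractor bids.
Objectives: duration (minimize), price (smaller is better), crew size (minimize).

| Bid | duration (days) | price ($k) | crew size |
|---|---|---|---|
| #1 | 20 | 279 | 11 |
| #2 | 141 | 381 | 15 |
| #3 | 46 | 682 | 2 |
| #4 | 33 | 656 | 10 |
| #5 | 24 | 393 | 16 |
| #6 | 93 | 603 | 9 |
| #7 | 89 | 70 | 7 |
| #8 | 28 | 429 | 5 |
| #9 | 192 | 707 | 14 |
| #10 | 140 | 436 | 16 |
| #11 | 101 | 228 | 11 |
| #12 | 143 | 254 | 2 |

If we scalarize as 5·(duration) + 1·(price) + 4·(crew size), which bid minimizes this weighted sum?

#1

#1: 5·20 + 1·279 + 4·11 = 423
#2: 5·141 + 1·381 + 4·15 = 1146
#3: 5·46 + 1·682 + 4·2 = 920
#4: 5·33 + 1·656 + 4·10 = 861
#5: 5·24 + 1·393 + 4·16 = 577
#6: 5·93 + 1·603 + 4·9 = 1104
#7: 5·89 + 1·70 + 4·7 = 543
#8: 5·28 + 1·429 + 4·5 = 589
#9: 5·192 + 1·707 + 4·14 = 1723
#10: 5·140 + 1·436 + 4·16 = 1200
#11: 5·101 + 1·228 + 4·11 = 777
#12: 5·143 + 1·254 + 4·2 = 977
Lowest: #1 at 423.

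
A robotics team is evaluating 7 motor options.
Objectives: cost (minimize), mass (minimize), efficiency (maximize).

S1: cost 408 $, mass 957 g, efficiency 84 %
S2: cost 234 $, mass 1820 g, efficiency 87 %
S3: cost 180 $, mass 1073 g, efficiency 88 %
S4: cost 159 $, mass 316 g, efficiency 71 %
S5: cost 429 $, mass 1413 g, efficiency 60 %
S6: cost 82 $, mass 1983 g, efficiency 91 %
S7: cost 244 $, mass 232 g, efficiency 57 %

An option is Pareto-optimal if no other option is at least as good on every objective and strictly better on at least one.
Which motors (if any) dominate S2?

S3

S3: cost 180≤234, mass 1073≤1820, efficiency 88≥87 — dominates S2.
Others (S1, S4, S5, S6, S7) are each worse than S2 on at least one objective.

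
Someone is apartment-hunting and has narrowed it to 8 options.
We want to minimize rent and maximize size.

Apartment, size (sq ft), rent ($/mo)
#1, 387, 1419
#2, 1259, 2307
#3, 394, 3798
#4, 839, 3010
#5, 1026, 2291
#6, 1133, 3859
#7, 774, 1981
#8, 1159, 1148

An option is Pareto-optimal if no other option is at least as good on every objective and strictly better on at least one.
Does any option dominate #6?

#2 vs #6: size 1259≥1133, rent 2307≤3859 — #2 is at least as good on every objective and strictly better on at least one, so #2 dominates #6.

Yes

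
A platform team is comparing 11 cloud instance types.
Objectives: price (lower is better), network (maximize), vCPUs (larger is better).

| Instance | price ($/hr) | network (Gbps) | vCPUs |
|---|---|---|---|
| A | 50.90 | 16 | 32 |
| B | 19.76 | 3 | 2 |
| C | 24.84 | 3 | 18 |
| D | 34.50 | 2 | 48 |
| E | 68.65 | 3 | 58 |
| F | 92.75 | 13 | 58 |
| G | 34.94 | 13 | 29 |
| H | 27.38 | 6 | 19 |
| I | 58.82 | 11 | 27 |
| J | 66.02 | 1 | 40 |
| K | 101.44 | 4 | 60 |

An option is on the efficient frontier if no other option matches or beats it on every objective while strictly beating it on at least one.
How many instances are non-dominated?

9

A: not dominated (best network).
B: not dominated (best price).
C: not dominated.
D: not dominated.
E: not dominated.
F: not dominated.
G: not dominated.
H: not dominated.
I: dominated by A (price 50.90≤58.82, network 16≥11, vCPUs 32≥27).
J: dominated by D (price 34.50≤66.02, network 2≥1, vCPUs 48≥40).
K: not dominated (best vCPUs).
Pareto-optimal: A, B, C, D, E, F, G, H, K → 9.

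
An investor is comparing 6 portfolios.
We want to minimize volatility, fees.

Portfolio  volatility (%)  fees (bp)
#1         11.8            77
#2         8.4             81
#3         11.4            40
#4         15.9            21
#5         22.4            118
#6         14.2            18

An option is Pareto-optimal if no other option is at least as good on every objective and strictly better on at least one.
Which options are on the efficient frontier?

#1: dominated by #3 (volatility 11.4≤11.8, fees 40≤77).
#2: not dominated (best volatility).
#3: not dominated.
#4: dominated by #6 (volatility 14.2≤15.9, fees 18≤21).
#5: dominated by #1 (volatility 11.8≤22.4, fees 77≤118).
#6: not dominated (best fees).

#2, #3, #6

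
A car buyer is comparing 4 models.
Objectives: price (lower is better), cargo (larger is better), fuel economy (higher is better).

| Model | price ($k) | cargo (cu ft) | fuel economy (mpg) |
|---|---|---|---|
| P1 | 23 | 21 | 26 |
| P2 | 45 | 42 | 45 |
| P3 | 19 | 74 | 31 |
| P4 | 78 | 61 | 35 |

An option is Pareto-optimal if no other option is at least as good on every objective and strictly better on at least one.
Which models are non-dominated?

P1: dominated by P3 (price 19≤23, cargo 74≥21, fuel economy 31≥26).
P2: not dominated (best fuel economy).
P3: not dominated (best price).
P4: not dominated.

P2, P3, P4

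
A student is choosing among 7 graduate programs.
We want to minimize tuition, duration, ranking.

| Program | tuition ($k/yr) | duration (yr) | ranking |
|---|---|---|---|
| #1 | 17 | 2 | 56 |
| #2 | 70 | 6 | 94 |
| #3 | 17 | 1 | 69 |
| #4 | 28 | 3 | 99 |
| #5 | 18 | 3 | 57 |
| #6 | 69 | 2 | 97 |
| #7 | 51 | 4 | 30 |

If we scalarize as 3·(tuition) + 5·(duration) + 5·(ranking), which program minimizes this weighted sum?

#7

#1: 3·17 + 5·2 + 5·56 = 341
#2: 3·70 + 5·6 + 5·94 = 710
#3: 3·17 + 5·1 + 5·69 = 401
#4: 3·28 + 5·3 + 5·99 = 594
#5: 3·18 + 5·3 + 5·57 = 354
#6: 3·69 + 5·2 + 5·97 = 702
#7: 3·51 + 5·4 + 5·30 = 323
Lowest: #7 at 323.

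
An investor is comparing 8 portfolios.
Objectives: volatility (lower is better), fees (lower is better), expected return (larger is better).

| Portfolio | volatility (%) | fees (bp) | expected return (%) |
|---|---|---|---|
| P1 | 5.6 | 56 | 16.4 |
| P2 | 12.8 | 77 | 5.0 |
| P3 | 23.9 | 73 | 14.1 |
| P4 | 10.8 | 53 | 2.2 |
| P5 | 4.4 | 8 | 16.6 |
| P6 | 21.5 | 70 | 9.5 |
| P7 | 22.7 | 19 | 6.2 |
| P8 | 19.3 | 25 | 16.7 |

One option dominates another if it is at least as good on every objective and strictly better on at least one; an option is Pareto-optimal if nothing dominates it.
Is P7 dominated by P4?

P4 vs P7: P4 is worse on fees (53 vs 19), so it does not dominate P7.

No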